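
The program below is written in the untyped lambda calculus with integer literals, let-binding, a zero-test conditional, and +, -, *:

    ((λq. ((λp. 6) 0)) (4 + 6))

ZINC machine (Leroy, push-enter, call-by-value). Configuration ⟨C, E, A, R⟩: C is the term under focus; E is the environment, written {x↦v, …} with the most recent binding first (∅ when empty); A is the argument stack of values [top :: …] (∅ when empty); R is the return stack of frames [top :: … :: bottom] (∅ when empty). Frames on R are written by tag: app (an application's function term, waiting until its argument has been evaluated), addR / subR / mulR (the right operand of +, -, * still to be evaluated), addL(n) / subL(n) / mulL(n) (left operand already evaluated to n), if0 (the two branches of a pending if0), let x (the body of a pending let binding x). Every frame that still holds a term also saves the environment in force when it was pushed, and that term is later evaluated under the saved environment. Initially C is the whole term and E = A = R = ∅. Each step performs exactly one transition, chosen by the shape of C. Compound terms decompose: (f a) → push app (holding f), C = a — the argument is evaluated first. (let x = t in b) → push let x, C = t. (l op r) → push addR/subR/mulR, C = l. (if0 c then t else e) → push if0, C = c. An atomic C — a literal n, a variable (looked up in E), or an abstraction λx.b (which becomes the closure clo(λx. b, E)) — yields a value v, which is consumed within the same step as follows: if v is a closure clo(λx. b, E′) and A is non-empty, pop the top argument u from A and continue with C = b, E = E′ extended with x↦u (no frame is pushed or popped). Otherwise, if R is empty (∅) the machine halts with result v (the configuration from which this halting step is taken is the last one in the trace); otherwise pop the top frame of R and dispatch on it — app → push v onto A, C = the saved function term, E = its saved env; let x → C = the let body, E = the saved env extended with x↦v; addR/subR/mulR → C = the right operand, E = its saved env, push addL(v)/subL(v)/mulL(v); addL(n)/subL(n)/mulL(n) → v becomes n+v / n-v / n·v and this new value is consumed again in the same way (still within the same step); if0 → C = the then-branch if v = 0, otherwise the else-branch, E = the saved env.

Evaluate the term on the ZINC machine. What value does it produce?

0. <C=((λq. ((λp. 6) 0)) (4 + 6)), E=∅, A=∅, R=∅>
1. <C=(4 + 6), E=∅, A=∅, R=[app]>
2. <C=4, E=∅, A=∅, R=[addR :: app]>
3. <C=6, E=∅, A=∅, R=[addL(4) :: app]>
4. <C=(λq. ((λp. 6) 0)), E=∅, A=[10], R=∅>
5. <C=((λp. 6) 0), E={q↦10}, A=∅, R=∅>
6. <C=0, E={q↦10}, A=∅, R=[app]>
7. <C=(λp. 6), E={q↦10}, A=[0], R=∅>
8. <C=6, E={p↦0, q↦10}, A=∅, R=∅>
→ final value 6

Answer: 6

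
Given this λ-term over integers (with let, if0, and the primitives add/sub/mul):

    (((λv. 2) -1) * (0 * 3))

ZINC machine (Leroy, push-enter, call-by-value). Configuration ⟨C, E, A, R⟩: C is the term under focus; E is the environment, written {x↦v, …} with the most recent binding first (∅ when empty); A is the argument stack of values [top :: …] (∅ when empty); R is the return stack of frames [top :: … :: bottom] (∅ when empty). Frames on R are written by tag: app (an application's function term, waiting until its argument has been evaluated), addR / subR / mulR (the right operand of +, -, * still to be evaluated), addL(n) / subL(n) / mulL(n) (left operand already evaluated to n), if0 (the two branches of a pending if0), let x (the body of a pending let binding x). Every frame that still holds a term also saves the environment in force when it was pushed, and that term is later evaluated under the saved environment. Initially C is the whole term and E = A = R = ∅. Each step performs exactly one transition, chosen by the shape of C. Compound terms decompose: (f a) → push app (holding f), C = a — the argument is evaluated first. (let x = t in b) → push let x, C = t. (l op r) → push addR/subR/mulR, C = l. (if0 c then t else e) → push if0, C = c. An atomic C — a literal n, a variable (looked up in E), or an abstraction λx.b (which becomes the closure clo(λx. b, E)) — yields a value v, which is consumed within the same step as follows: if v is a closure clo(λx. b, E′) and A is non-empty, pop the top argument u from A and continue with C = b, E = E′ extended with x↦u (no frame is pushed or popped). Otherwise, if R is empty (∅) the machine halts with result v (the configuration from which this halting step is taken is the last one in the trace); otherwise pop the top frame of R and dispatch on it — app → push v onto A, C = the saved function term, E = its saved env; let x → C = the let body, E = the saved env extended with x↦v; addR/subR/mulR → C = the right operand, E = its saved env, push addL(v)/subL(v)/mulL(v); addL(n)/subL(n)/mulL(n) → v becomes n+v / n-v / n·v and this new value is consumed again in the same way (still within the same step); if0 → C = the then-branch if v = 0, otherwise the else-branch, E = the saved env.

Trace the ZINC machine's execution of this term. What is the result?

t=0: <C=(((λv. 2) -1) * (0 * 3)), E=∅, A=∅, R=∅>
t=1: <C=((λv. 2) -1), E=∅, A=∅, R=[mulR]>
t=2: <C=-1, E=∅, A=∅, R=[app :: mulR]>
t=3: <C=(λv. 2), E=∅, A=[-1], R=[mulR]>
t=4: <C=2, E={v↦-1}, A=∅, R=[mulR]>
t=5: <C=(0 * 3), E=∅, A=∅, R=[mulL(2)]>
t=6: <C=0, E=∅, A=∅, R=[mulR :: mulL(2)]>
t=7: <C=3, E=∅, A=∅, R=[mulL(0) :: mulL(2)]>
→ final value 0

Answer: 0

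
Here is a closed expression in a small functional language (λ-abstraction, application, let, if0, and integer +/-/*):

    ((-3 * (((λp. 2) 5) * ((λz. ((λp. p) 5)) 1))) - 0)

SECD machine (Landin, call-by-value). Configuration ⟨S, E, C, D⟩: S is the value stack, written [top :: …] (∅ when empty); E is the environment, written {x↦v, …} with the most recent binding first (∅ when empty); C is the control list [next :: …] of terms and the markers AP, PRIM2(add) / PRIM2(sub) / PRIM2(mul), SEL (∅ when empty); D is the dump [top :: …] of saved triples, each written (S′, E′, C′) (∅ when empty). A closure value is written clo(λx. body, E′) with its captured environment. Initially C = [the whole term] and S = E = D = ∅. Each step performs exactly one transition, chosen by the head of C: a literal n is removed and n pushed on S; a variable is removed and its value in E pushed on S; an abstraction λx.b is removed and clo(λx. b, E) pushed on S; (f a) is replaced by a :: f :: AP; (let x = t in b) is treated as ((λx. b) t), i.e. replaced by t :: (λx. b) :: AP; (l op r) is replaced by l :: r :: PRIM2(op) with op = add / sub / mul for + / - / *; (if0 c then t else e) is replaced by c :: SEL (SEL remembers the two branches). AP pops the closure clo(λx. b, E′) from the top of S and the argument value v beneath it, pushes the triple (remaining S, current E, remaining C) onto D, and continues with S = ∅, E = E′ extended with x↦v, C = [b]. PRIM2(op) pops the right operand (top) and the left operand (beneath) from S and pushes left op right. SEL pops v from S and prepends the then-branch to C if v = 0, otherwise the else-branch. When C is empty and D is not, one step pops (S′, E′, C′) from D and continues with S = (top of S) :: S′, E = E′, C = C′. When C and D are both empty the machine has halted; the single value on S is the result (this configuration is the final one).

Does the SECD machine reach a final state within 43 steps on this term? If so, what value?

Answer: -30

Machine steps:
t=0: <S=∅, E=∅, C=[((-3 * (((λp. 2) 5) * ((λz. ((λp. p) 5)) 1))) - 0)], D=∅>
t=1: <S=∅, E=∅, C=[(-3 * (((λp. 2) 5) * ((λz. ((λp. p) 5)) 1))) :: 0 :: PRIM2(sub)], D=∅>
t=2: <S=∅, E=∅, C=[-3 :: (((λp. 2) 5) * ((λz. ((λp. p) 5)) 1)) :: PRIM2(mul) :: 0 :: PRIM2(sub)], D=∅>
t=3: <S=[-3], E=∅, C=[(((λp. 2) 5) * ((λz. ((λp. p) 5)) 1)) :: PRIM2(mul) :: 0 :: PRIM2(sub)], D=∅>
t=4: <S=[-3], E=∅, C=[((λp. 2) 5) :: ((λz. ((λp. p) 5)) 1) :: PRIM2(mul) :: PRIM2(mul) :: 0 :: PRIM2(sub)], D=∅>
t=5: <S=[-3], E=∅, C=[5 :: (λp. 2) :: AP :: ((λz. ((λp. p) 5)) 1) :: PRIM2(mul) :: PRIM2(mul) :: 0 :: PRIM2(sub)], D=∅>
t=6: <S=[5 :: -3], E=∅, C=[(λp. 2) :: AP :: ((λz. ((λp. p) 5)) 1) :: PRIM2(mul) :: PRIM2(mul) :: 0 :: PRIM2(sub)], D=∅>
t=7: <S=[clo(λp. 2, ∅) :: 5 :: -3], E=∅, C=[AP :: ((λz. ((λp. p) 5)) 1) :: PRIM2(mul) :: PRIM2(mul) :: 0 :: PRIM2(sub)], D=∅>
t=8: <S=∅, E={p↦5}, C=[2], D=[([-3], ∅, [((λz. ((λp. p) 5)) 1) :: PRIM2(mul) :: PRIM2(mul) :: 0 :: PRIM2(sub)])]>
t=9: <S=[2], E={p↦5}, C=∅, D=[([-3], ∅, [((λz. ((λp. p) 5)) 1) :: PRIM2(mul) :: PRIM2(mul) :: 0 :: PRIM2(sub)])]>
t=10: <S=[2 :: -3], E=∅, C=[((λz. ((λp. p) 5)) 1) :: PRIM2(mul) :: PRIM2(mul) :: 0 :: PRIM2(sub)], D=∅>
t=11: <S=[2 :: -3], E=∅, C=[1 :: (λz. ((λp. p) 5)) :: AP :: PRIM2(mul) :: PRIM2(mul) :: 0 :: PRIM2(sub)], D=∅>
t=12: <S=[1 :: 2 :: -3], E=∅, C=[(λz. ((λp. p) 5)) :: AP :: PRIM2(mul) :: PRIM2(mul) :: 0 :: PRIM2(sub)], D=∅>
t=13: <S=[clo(λz. ((λp. p) 5), ∅) :: 1 :: 2 :: -3], E=∅, C=[AP :: PRIM2(mul) :: PRIM2(mul) :: 0 :: PRIM2(sub)], D=∅>
t=14: <S=∅, E={z↦1}, C=[((λp. p) 5)], D=[([2 :: -3], ∅, [PRIM2(mul) :: PRIM2(mul) :: 0 :: PRIM2(sub)])]>
t=15: <S=∅, E={z↦1}, C=[5 :: (λp. p) :: AP], D=[([2 :: -3], ∅, [PRIM2(mul) :: PRIM2(mul) :: 0 :: PRIM2(sub)])]>
t=16: <S=[5], E={z↦1}, C=[(λp. p) :: AP], D=[([2 :: -3], ∅, [PRIM2(mul) :: PRIM2(mul) :: 0 :: PRIM2(sub)])]>
t=17: <S=[clo(λp. p, {z↦1}) :: 5], E={z↦1}, C=[AP], D=[([2 :: -3], ∅, [PRIM2(mul) :: PRIM2(mul) :: 0 :: PRIM2(sub)])]>
t=18: <S=∅, E={p↦5, z↦1}, C=[p], D=[(∅, {z↦1}, ∅) :: ([2 :: -3], ∅, [PRIM2(mul) :: PRIM2(mul) :: 0 :: PRIM2(sub)])]>
t=19: <S=[5], E={p↦5, z↦1}, C=∅, D=[(∅, {z↦1}, ∅) :: ([2 :: -3], ∅, [PRIM2(mul) :: PRIM2(mul) :: 0 :: PRIM2(sub)])]>
t=20: <S=[5], E={z↦1}, C=∅, D=[([2 :: -3], ∅, [PRIM2(mul) :: PRIM2(mul) :: 0 :: PRIM2(sub)])]>
t=21: <S=[5 :: 2 :: -3], E=∅, C=[PRIM2(mul) :: PRIM2(mul) :: 0 :: PRIM2(sub)], D=∅>
t=22: <S=[10 :: -3], E=∅, C=[PRIM2(mul) :: 0 :: PRIM2(sub)], D=∅>
t=23: <S=[-30], E=∅, C=[0 :: PRIM2(sub)], D=∅>
t=24: <S=[0 :: -30], E=∅, C=[PRIM2(sub)], D=∅>
t=25: <S=[-30], E=∅, C=∅, D=∅>
→ final value -30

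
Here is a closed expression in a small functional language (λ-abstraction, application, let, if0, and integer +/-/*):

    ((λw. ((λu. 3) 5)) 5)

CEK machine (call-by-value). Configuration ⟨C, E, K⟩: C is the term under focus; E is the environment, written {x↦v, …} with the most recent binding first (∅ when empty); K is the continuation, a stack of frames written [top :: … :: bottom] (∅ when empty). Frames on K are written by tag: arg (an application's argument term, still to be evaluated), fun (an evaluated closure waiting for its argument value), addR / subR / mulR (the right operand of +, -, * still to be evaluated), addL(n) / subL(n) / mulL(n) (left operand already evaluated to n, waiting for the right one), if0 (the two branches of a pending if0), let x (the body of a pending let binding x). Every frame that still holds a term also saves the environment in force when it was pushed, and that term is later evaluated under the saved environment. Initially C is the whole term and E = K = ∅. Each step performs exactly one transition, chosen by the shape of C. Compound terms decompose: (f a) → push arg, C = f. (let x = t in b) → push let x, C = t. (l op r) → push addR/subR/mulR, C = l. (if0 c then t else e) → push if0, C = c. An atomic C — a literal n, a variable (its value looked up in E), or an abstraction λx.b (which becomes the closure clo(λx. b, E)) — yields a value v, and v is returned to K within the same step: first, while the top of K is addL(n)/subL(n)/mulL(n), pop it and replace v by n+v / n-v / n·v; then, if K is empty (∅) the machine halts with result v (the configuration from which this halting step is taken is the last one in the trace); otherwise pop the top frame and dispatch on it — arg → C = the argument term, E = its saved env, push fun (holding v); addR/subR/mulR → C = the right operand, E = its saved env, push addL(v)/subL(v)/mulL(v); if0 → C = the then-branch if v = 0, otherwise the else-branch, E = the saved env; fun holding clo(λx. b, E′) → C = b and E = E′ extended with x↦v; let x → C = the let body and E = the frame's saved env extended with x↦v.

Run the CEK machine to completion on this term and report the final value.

Answer: 3

Execution trace:
step 0: ⟨C=((λw. ((λu. 3) 5)) 5); E=∅; K=∅⟩
step 1: ⟨C=(λw. ((λu. 3) 5)); E=∅; K=[arg]⟩
step 2: ⟨C=5; E=∅; K=[fun]⟩
step 3: ⟨C=((λu. 3) 5); E={w↦5}; K=∅⟩
step 4: ⟨C=(λu. 3); E={w↦5}; K=[arg]⟩
step 5: ⟨C=5; E={w↦5}; K=[fun]⟩
step 6: ⟨C=3; E={u↦5, w↦5}; K=∅⟩
→ final value 3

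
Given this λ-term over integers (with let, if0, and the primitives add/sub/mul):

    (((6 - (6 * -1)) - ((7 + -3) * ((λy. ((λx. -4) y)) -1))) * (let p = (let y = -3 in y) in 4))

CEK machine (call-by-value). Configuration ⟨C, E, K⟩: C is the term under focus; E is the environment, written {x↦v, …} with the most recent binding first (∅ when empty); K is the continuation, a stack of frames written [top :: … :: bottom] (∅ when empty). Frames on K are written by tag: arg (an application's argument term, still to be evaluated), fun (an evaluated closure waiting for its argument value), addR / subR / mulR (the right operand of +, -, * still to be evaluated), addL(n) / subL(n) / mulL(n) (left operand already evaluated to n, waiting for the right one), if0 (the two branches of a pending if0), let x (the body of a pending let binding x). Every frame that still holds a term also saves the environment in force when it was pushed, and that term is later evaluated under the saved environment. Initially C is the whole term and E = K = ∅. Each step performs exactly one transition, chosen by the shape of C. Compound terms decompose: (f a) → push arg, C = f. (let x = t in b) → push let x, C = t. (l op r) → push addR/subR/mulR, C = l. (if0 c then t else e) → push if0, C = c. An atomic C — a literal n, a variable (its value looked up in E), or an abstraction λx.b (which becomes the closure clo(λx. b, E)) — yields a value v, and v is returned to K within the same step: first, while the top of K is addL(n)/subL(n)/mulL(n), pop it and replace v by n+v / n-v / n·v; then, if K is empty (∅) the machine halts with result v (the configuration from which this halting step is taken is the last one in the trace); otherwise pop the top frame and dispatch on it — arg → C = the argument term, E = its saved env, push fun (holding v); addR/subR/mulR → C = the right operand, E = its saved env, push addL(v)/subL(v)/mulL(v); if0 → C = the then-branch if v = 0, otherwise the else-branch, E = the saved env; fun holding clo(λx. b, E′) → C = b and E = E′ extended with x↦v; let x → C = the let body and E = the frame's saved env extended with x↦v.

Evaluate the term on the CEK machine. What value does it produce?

Answer: 112

Machine steps:
t=0: [C=(((6 - (6 * -1)) - ((7 + -3) * ((λy. ((λx. -4) y)) -1))) * (let p = (let y = -3 in y) in 4)) | E=∅ | K=∅]
t=1: [C=((6 - (6 * -1)) - ((7 + -3) * ((λy. ((λx. -4) y)) -1))) | E=∅ | K=[mulR]]
t=2: [C=(6 - (6 * -1)) | E=∅ | K=[subR :: mulR]]
t=3: [C=6 | E=∅ | K=[subR :: subR :: mulR]]
t=4: [C=(6 * -1) | E=∅ | K=[subL(6) :: subR :: mulR]]
t=5: [C=6 | E=∅ | K=[mulR :: subL(6) :: subR :: mulR]]
t=6: [C=-1 | E=∅ | K=[mulL(6) :: subL(6) :: subR :: mulR]]
t=7: [C=((7 + -3) * ((λy. ((λx. -4) y)) -1)) | E=∅ | K=[subL(12) :: mulR]]
t=8: [C=(7 + -3) | E=∅ | K=[mulR :: subL(12) :: mulR]]
t=9: [C=7 | E=∅ | K=[addR :: mulR :: subL(12) :: mulR]]
t=10: [C=-3 | E=∅ | K=[addL(7) :: mulR :: subL(12) :: mulR]]
t=11: [C=((λy. ((λx. -4) y)) -1) | E=∅ | K=[mulL(4) :: subL(12) :: mulR]]
t=12: [C=(λy. ((λx. -4) y)) | E=∅ | K=[arg :: mulL(4) :: subL(12) :: mulR]]
t=13: [C=-1 | E=∅ | K=[fun :: mulL(4) :: subL(12) :: mulR]]
t=14: [C=((λx. -4) y) | E={y↦-1} | K=[mulL(4) :: subL(12) :: mulR]]
t=15: [C=(λx. -4) | E={y↦-1} | K=[arg :: mulL(4) :: subL(12) :: mulR]]
t=16: [C=y | E={y↦-1} | K=[fun :: mulL(4) :: subL(12) :: mulR]]
t=17: [C=-4 | E={x↦-1, y↦-1} | K=[mulL(4) :: subL(12) :: mulR]]
t=18: [C=(let p = (let y = -3 in y) in 4) | E=∅ | K=[mulL(28)]]
t=19: [C=(let y = -3 in y) | E=∅ | K=[let p :: mulL(28)]]
t=20: [C=-3 | E=∅ | K=[let y :: let p :: mulL(28)]]
t=21: [C=y | E={y↦-3} | K=[let p :: mulL(28)]]
t=22: [C=4 | E={p↦-3} | K=[mulL(28)]]
→ final value 112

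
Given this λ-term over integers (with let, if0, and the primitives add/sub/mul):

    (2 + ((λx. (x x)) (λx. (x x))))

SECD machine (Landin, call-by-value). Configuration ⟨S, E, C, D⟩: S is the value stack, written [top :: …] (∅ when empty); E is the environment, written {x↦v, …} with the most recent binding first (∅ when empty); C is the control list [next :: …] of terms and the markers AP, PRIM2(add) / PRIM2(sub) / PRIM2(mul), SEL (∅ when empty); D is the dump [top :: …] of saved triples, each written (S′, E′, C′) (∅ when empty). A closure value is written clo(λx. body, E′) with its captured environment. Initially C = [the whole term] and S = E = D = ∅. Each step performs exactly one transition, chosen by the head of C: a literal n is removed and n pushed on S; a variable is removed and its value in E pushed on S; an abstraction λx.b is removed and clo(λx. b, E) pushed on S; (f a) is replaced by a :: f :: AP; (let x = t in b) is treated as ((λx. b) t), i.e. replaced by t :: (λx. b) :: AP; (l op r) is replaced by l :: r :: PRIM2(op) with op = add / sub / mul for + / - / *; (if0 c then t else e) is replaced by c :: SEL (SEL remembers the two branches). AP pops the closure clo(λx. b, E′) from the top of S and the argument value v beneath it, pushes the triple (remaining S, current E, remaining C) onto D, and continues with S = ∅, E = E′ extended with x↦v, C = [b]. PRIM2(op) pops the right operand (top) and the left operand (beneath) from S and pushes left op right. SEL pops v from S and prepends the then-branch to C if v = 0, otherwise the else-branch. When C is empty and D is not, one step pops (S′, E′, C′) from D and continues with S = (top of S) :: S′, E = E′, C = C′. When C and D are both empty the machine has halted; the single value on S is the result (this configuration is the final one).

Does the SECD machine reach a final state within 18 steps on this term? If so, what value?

Answer: DIVERGES (no final state within 18 steps)

Derivation:
0. [S=∅ | E=∅ | C=[(2 + ((λx. (x x)) (λx. (x x))))] | D=∅]
1. [S=∅ | E=∅ | C=[2 :: ((λx. (x x)) (λx. (x x))) :: PRIM2(add)] | D=∅]
2. [S=[2] | E=∅ | C=[((λx. (x x)) (λx. (x x))) :: PRIM2(add)] | D=∅]
3. [S=[2] | E=∅ | C=[(λx. (x x)) :: (λx. (x x)) :: AP :: PRIM2(add)] | D=∅]
4. [S=[clo(λx. (x x), ∅) :: 2] | E=∅ | C=[(λx. (x x)) :: AP :: PRIM2(add)] | D=∅]
5. [S=[clo(λx. (x x), ∅) :: clo(λx. (x x), ∅) :: 2] | E=∅ | C=[AP :: PRIM2(add)] | D=∅]
6. [S=∅ | E={x↦clo(λx. (x x), ∅)} | C=[(x x)] | D=[([2], ∅, [PRIM2(add)])]]
7. [S=∅ | E={x↦clo(λx. (x x), ∅)} | C=[x :: x :: AP] | D=[([2], ∅, [PRIM2(add)])]]
8. [S=[clo(λx. (x x), ∅)] | E={x↦clo(λx. (x x), ∅)} | C=[x :: AP] | D=[([2], ∅, [PRIM2(add)])]]
9. [S=[clo(λx. (x x), ∅) :: clo(λx. (x x), ∅)] | E={x↦clo(λx. (x x), ∅)} | C=[AP] | D=[([2], ∅, [PRIM2(add)])]]
10. [S=∅ | E={x↦clo(λx. (x x), ∅)} | C=[(x x)] | D=[(∅, {x↦clo(λx. (x x), ∅)}, ∅) :: ([2], ∅, [PRIM2(add)])]]
11. [S=∅ | E={x↦clo(λx. (x x), ∅)} | C=[x :: x :: AP] | D=[(∅, {x↦clo(λx. (x x), ∅)}, ∅) :: ([2], ∅, [PRIM2(add)])]]
12. [S=[clo(λx. (x x), ∅)] | E={x↦clo(λx. (x x), ∅)} | C=[x :: AP] | D=[(∅, {x↦clo(λx. (x x), ∅)}, ∅) :: ([2], ∅, [PRIM2(add)])]]
13. [S=[clo(λx. (x x), ∅) :: clo(λx. (x x), ∅)] | E={x↦clo(λx. (x x), ∅)} | C=[AP] | D=[(∅, {x↦clo(λx. (x x), ∅)}, ∅) :: ([2], ∅, [PRIM2(add)])]]
14. [S=∅ | E={x↦clo(λx. (x x), ∅)} | C=[(x x)] | D=[(∅, {x↦clo(λx. (x x), ∅)}, ∅) :: (∅, {x↦clo(λx. (x x), ∅)}, ∅) :: ([2], ∅, [PRIM2(add)])]]
15. [S=∅ | E={x↦clo(λx. (x x), ∅)} | C=[x :: x :: AP] | D=[(∅, {x↦clo(λx. (x x), ∅)}, ∅) :: (∅, {x↦clo(λx. (x x), ∅)}, ∅) :: ([2], ∅, [PRIM2(add)])]]
16. [S=[clo(λx. (x x), ∅)] | E={x↦clo(λx. (x x), ∅)} | C=[x :: AP] | D=[(∅, {x↦clo(λx. (x x), ∅)}, ∅) :: (∅, {x↦clo(λx. (x x), ∅)}, ∅) :: ([2], ∅, [PRIM2(add)])]]
17. [S=[clo(λx. (x x), ∅) :: clo(λx. (x x), ∅)] | E={x↦clo(λx. (x x), ∅)} | C=[AP] | D=[(∅, {x↦clo(λx. (x x), ∅)}, ∅) :: (∅, {x↦clo(λx. (x x), ∅)}, ∅) :: ([2], ∅, [PRIM2(add)])]]
18. [S=∅ | E={x↦clo(λx. (x x), ∅)} | C=[(x x)] | D=[(∅, {x↦clo(λx. (x x), ∅)}, ∅) :: (∅, {x↦clo(λx. (x x), ∅)}, ∅) :: (∅, {x↦clo(λx. (x x), ∅)}, ∅) :: ([2], ∅, [PRIM2(add)])]]
→ 18 transitions taken and the configuration is still not final: no result within 18 steps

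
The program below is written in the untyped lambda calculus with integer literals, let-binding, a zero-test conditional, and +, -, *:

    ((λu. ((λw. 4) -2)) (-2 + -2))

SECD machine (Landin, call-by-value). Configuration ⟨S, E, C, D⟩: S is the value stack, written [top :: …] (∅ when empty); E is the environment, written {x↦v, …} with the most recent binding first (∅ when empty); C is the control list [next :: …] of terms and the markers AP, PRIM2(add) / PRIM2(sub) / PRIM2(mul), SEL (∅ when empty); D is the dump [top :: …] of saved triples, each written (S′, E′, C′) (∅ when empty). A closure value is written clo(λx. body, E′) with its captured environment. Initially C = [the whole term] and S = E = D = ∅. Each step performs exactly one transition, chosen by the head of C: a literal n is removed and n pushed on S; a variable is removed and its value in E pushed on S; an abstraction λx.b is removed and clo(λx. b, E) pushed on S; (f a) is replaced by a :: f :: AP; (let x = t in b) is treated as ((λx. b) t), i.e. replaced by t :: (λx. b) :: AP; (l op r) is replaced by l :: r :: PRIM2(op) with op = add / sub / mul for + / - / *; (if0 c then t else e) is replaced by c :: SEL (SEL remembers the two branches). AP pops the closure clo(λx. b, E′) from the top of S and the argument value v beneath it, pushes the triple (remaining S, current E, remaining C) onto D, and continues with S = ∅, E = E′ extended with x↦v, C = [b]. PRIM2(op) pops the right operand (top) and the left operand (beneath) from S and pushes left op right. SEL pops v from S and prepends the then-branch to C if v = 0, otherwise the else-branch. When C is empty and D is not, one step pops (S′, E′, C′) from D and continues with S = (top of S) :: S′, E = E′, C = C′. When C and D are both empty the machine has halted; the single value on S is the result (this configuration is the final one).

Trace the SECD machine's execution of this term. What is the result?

Answer: 4

Derivation:
step 0: [S=∅ | E=∅ | C=[((λu. ((λw. 4) -2)) (-2 + -2))] | D=∅]
step 1: [S=∅ | E=∅ | C=[(-2 + -2) :: (λu. ((λw. 4) -2)) :: AP] | D=∅]
step 2: [S=∅ | E=∅ | C=[-2 :: -2 :: PRIM2(add) :: (λu. ((λw. 4) -2)) :: AP] | D=∅]
step 3: [S=[-2] | E=∅ | C=[-2 :: PRIM2(add) :: (λu. ((λw. 4) -2)) :: AP] | D=∅]
step 4: [S=[-2 :: -2] | E=∅ | C=[PRIM2(add) :: (λu. ((λw. 4) -2)) :: AP] | D=∅]
step 5: [S=[-4] | E=∅ | C=[(λu. ((λw. 4) -2)) :: AP] | D=∅]
step 6: [S=[clo(λu. ((λw. 4) -2), ∅) :: -4] | E=∅ | C=[AP] | D=∅]
step 7: [S=∅ | E={u↦-4} | C=[((λw. 4) -2)] | D=[(∅, ∅, ∅)]]
step 8: [S=∅ | E={u↦-4} | C=[-2 :: (λw. 4) :: AP] | D=[(∅, ∅, ∅)]]
step 9: [S=[-2] | E={u↦-4} | C=[(λw. 4) :: AP] | D=[(∅, ∅, ∅)]]
step 10: [S=[clo(λw. 4, {u↦-4}) :: -2] | E={u↦-4} | C=[AP] | D=[(∅, ∅, ∅)]]
step 11: [S=∅ | E={w↦-2, u↦-4} | C=[4] | D=[(∅, {u↦-4}, ∅) :: (∅, ∅, ∅)]]
step 12: [S=[4] | E={w↦-2, u↦-4} | C=∅ | D=[(∅, {u↦-4}, ∅) :: (∅, ∅, ∅)]]
step 13: [S=[4] | E={u↦-4} | C=∅ | D=[(∅, ∅, ∅)]]
step 14: [S=[4] | E=∅ | C=∅ | D=∅]
→ final value 4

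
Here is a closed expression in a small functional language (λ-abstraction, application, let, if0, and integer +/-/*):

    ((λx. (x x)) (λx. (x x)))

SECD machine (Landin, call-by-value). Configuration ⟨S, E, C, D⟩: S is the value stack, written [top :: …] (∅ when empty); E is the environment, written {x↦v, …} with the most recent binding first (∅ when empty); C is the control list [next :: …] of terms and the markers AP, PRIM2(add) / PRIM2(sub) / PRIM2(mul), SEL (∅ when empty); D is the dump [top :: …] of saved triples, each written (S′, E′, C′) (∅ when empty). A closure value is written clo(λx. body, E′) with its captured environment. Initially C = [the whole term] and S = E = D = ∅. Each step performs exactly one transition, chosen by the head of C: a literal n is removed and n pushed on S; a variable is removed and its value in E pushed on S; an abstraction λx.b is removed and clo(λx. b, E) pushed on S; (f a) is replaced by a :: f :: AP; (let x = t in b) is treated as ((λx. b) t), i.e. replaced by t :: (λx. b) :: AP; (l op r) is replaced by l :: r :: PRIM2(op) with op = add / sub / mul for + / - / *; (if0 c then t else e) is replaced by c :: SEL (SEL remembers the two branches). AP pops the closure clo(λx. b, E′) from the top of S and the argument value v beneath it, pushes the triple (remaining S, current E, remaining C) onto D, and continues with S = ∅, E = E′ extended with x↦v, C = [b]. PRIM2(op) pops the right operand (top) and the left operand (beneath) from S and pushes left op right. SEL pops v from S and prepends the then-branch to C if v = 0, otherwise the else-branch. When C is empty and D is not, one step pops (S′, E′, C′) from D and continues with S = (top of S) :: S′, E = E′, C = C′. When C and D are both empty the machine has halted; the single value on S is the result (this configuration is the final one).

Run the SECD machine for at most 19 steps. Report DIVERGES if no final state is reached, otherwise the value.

Answer: DIVERGES (no final state within 19 steps)

Machine steps:
[0] <S=∅, E=∅, C=[((λx. (x x)) (λx. (x x)))], D=∅>
[1] <S=∅, E=∅, C=[(λx. (x x)) :: (λx. (x x)) :: AP], D=∅>
[2] <S=[clo(λx. (x x), ∅)], E=∅, C=[(λx. (x x)) :: AP], D=∅>
[3] <S=[clo(λx. (x x), ∅) :: clo(λx. (x x), ∅)], E=∅, C=[AP], D=∅>
[4] <S=∅, E={x↦clo(λx. (x x), ∅)}, C=[(x x)], D=[(∅, ∅, ∅)]>
[5] <S=∅, E={x↦clo(λx. (x x), ∅)}, C=[x :: x :: AP], D=[(∅, ∅, ∅)]>
[6] <S=[clo(λx. (x x), ∅)], E={x↦clo(λx. (x x), ∅)}, C=[x :: AP], D=[(∅, ∅, ∅)]>
[7] <S=[clo(λx. (x x), ∅) :: clo(λx. (x x), ∅)], E={x↦clo(λx. (x x), ∅)}, C=[AP], D=[(∅, ∅, ∅)]>
[8] <S=∅, E={x↦clo(λx. (x x), ∅)}, C=[(x x)], D=[(∅, {x↦clo(λx. (x x), ∅)}, ∅) :: (∅, ∅, ∅)]>
[9] <S=∅, E={x↦clo(λx. (x x), ∅)}, C=[x :: x :: AP], D=[(∅, {x↦clo(λx. (x x), ∅)}, ∅) :: (∅, ∅, ∅)]>
[10] <S=[clo(λx. (x x), ∅)], E={x↦clo(λx. (x x), ∅)}, C=[x :: AP], D=[(∅, {x↦clo(λx. (x x), ∅)}, ∅) :: (∅, ∅, ∅)]>
[11] <S=[clo(λx. (x x), ∅) :: clo(λx. (x x), ∅)], E={x↦clo(λx. (x x), ∅)}, C=[AP], D=[(∅, {x↦clo(λx. (x x), ∅)}, ∅) :: (∅, ∅, ∅)]>
[12] <S=∅, E={x↦clo(λx. (x x), ∅)}, C=[(x x)], D=[(∅, {x↦clo(λx. (x x), ∅)}, ∅) :: (∅, {x↦clo(λx. (x x), ∅)}, ∅) :: (∅, ∅, ∅)]>
[13] <S=∅, E={x↦clo(λx. (x x), ∅)}, C=[x :: x :: AP], D=[(∅, {x↦clo(λx. (x x), ∅)}, ∅) :: (∅, {x↦clo(λx. (x x), ∅)}, ∅) :: (∅, ∅, ∅)]>
[14] <S=[clo(λx. (x x), ∅)], E={x↦clo(λx. (x x), ∅)}, C=[x :: AP], D=[(∅, {x↦clo(λx. (x x), ∅)}, ∅) :: (∅, {x↦clo(λx. (x x), ∅)}, ∅) :: (∅, ∅, ∅)]>
[15] <S=[clo(λx. (x x), ∅) :: clo(λx. (x x), ∅)], E={x↦clo(λx. (x x), ∅)}, C=[AP], D=[(∅, {x↦clo(λx. (x x), ∅)}, ∅) :: (∅, {x↦clo(λx. (x x), ∅)}, ∅) :: (∅, ∅, ∅)]>
[16] <S=∅, E={x↦clo(λx. (x x), ∅)}, C=[(x x)], D=[(∅, {x↦clo(λx. (x x), ∅)}, ∅) :: (∅, {x↦clo(λx. (x x), ∅)}, ∅) :: (∅, {x↦clo(λx. (x x), ∅)}, ∅) :: (∅, ∅, ∅)]>
[17] <S=∅, E={x↦clo(λx. (x x), ∅)}, C=[x :: x :: AP], D=[(∅, {x↦clo(λx. (x x), ∅)}, ∅) :: (∅, {x↦clo(λx. (x x), ∅)}, ∅) :: (∅, {x↦clo(λx. (x x), ∅)}, ∅) :: (∅, ∅, ∅)]>
[18] <S=[clo(λx. (x x), ∅)], E={x↦clo(λx. (x x), ∅)}, C=[x :: AP], D=[(∅, {x↦clo(λx. (x x), ∅)}, ∅) :: (∅, {x↦clo(λx. (x x), ∅)}, ∅) :: (∅, {x↦clo(λx. (x x), ∅)}, ∅) :: (∅, ∅, ∅)]>
[19] <S=[clo(λx. (x x), ∅) :: clo(λx. (x x), ∅)], E={x↦clo(λx. (x x), ∅)}, C=[AP], D=[(∅, {x↦clo(λx. (x x), ∅)}, ∅) :: (∅, {x↦clo(λx. (x x), ∅)}, ∅) :: (∅, {x↦clo(λx. (x x), ∅)}, ∅) :: (∅, ∅, ∅)]>
→ 19 transitions taken and the configuration is still not final: no result within 19 steps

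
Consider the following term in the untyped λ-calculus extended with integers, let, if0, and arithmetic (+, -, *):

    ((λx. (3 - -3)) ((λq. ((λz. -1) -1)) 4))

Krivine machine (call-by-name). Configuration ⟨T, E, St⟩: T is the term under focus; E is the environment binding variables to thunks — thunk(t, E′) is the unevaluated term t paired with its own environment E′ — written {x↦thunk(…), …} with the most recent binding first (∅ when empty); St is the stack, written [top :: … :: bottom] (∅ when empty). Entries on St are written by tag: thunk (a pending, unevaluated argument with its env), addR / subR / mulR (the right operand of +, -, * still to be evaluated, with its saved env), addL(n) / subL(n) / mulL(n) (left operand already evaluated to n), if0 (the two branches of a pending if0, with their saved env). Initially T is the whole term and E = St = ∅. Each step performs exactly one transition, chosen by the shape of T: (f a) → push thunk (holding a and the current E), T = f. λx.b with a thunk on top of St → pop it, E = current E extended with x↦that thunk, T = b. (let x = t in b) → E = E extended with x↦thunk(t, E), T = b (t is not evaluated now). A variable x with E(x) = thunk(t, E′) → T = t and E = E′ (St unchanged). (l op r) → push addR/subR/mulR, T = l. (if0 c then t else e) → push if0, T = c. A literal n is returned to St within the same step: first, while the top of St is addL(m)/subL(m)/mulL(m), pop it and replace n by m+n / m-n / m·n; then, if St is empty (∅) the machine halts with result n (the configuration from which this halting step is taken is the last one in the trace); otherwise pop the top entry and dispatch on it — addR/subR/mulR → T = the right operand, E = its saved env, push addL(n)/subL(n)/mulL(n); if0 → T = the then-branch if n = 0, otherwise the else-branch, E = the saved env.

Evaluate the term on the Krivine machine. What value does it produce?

Answer: 6

Execution trace:
t=0: <T=((λx. (3 - -3)) ((λq. ((λz. -1) -1)) 4)), E=∅, St=∅>
t=1: <T=(λx. (3 - -3)), E=∅, St=[thunk]>
t=2: <T=(3 - -3), E={x↦thunk(((λq. ((λz. -1) -1)) 4), ∅)}, St=∅>
t=3: <T=3, E={x↦thunk(((λq. ((λz. -1) -1)) 4), ∅)}, St=[subR]>
t=4: <T=-3, E={x↦thunk(((λq. ((λz. -1) -1)) 4), ∅)}, St=[subL(3)]>
→ final value 6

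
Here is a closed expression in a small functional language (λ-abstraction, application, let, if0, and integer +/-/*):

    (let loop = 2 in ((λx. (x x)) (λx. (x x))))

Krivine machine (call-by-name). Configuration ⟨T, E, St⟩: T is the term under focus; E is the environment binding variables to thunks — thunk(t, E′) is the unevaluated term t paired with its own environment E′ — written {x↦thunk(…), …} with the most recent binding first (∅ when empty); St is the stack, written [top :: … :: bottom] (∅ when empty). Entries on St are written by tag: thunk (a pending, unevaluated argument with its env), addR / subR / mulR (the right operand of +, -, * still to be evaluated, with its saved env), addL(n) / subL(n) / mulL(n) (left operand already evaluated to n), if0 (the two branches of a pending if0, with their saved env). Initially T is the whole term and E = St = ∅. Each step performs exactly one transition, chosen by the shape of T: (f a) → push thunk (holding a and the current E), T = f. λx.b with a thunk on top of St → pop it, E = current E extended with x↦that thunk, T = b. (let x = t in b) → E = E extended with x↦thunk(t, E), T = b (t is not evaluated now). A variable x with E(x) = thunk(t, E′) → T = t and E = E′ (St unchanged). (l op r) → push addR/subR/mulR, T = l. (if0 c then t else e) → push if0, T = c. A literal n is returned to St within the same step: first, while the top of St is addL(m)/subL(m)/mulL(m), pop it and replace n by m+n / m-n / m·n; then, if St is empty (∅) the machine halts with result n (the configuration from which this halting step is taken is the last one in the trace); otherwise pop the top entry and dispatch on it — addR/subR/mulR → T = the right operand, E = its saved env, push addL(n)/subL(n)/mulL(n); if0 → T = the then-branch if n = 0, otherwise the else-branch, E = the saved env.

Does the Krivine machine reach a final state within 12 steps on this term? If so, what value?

Answer: DIVERGES (no final state within 12 steps)

Execution trace:
t=0: ⟨T=(let loop = 2 in ((λx. (x x)) (λx. (x x)))); E=∅; St=∅⟩
t=1: ⟨T=((λx. (x x)) (λx. (x x))); E={loop↦thunk(2, ∅)}; St=∅⟩
t=2: ⟨T=(λx. (x x)); E={loop↦thunk(2, ∅)}; St=[thunk]⟩
t=3: ⟨T=(x x); E={x↦thunk((λx. (x x)), {loop↦thunk(2, ∅)}), loop↦thunk(2, ∅)}; St=∅⟩
t=4: ⟨T=x; E={x↦thunk((λx. (x x)), {loop↦thunk(2, ∅)}), loop↦thunk(2, ∅)}; St=[thunk]⟩
t=5: ⟨T=(λx. (x x)); E={loop↦thunk(2, ∅)}; St=[thunk]⟩
t=6: ⟨T=(x x); E={x↦thunk(x, {x↦thunk((λx. (x x)), {loop↦thunk(2, ∅)}), loop↦thunk(2, ∅)}), loop↦thunk(2, ∅)}; St=∅⟩
t=7: ⟨T=x; E={x↦thunk(x, {x↦thunk((λx. (x x)), {loop↦thunk(2, ∅)}), loop↦thunk(2, ∅)}), loop↦thunk(2, ∅)}; St=[thunk]⟩
t=8: ⟨T=x; E={x↦thunk((λx. (x x)), {loop↦thunk(2, ∅)}), loop↦thunk(2, ∅)}; St=[thunk]⟩
t=9: ⟨T=(λx. (x x)); E={loop↦thunk(2, ∅)}; St=[thunk]⟩
t=10: ⟨T=(x x); E={x↦thunk(x, {x↦thunk(x, {x↦thunk((λx. (x x)), {loop↦thunk(2, ∅)}), loop↦thunk(2, ∅)}), loop↦thunk(2, ∅)}), loop↦thunk(2, ∅)}; St=∅⟩
t=11: ⟨T=x; E={x↦thunk(x, {x↦thunk(x, {x↦thunk((λx. (x x)), {loop↦thunk(2, ∅)}), loop↦thunk(2, ∅)}), loop↦thunk(2, ∅)}), loop↦thunk(2, ∅)}; St=[thunk]⟩
t=12: ⟨T=x; E={x↦thunk(x, {x↦thunk((λx. (x x)), {loop↦thunk(2, ∅)}), loop↦thunk(2, ∅)}), loop↦thunk(2, ∅)}; St=[thunk]⟩
→ 12 transitions taken and the configuration is still not final: no result within 12 steps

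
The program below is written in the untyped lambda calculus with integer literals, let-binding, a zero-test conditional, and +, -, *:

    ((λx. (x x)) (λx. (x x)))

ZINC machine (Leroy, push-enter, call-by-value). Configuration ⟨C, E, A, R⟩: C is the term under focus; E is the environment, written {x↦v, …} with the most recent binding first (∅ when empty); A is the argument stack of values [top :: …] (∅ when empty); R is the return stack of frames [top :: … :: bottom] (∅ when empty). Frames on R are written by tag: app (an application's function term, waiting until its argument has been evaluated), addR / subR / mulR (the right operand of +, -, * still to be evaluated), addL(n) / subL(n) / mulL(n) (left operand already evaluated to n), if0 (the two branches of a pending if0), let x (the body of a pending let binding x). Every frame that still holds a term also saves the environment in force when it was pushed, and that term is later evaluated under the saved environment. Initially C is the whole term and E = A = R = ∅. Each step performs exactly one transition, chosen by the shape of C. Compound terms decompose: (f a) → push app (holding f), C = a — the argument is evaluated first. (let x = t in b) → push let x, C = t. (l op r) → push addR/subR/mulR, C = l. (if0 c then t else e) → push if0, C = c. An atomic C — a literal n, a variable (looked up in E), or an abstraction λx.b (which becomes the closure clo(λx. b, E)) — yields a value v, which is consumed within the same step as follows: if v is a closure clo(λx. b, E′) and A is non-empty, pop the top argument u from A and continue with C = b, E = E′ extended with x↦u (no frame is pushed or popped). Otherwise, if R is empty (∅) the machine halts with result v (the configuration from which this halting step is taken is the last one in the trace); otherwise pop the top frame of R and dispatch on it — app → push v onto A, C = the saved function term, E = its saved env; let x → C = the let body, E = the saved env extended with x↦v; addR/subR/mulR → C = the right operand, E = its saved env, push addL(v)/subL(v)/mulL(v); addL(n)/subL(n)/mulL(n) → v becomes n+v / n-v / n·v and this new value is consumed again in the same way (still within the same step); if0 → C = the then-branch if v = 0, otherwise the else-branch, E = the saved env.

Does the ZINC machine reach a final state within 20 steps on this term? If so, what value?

Answer: DIVERGES (no final state within 20 steps)

Execution trace:
0. ⟨C=((λx. (x x)) (λx. (x x))); E=∅; A=∅; R=∅⟩
1. ⟨C=(λx. (x x)); E=∅; A=∅; R=[app]⟩
2. ⟨C=(λx. (x x)); E=∅; A=[clo(λx. (x x), ∅)]; R=∅⟩
3. ⟨C=(x x); E={x↦clo(λx. (x x), ∅)}; A=∅; R=∅⟩
4. ⟨C=x; E={x↦clo(λx. (x x), ∅)}; A=∅; R=[app]⟩
5. ⟨C=x; E={x↦clo(λx. (x x), ∅)}; A=[clo(λx. (x x), ∅)]; R=∅⟩
… configuration repeats with period 3 (steps 3–5 recur indefinitely) …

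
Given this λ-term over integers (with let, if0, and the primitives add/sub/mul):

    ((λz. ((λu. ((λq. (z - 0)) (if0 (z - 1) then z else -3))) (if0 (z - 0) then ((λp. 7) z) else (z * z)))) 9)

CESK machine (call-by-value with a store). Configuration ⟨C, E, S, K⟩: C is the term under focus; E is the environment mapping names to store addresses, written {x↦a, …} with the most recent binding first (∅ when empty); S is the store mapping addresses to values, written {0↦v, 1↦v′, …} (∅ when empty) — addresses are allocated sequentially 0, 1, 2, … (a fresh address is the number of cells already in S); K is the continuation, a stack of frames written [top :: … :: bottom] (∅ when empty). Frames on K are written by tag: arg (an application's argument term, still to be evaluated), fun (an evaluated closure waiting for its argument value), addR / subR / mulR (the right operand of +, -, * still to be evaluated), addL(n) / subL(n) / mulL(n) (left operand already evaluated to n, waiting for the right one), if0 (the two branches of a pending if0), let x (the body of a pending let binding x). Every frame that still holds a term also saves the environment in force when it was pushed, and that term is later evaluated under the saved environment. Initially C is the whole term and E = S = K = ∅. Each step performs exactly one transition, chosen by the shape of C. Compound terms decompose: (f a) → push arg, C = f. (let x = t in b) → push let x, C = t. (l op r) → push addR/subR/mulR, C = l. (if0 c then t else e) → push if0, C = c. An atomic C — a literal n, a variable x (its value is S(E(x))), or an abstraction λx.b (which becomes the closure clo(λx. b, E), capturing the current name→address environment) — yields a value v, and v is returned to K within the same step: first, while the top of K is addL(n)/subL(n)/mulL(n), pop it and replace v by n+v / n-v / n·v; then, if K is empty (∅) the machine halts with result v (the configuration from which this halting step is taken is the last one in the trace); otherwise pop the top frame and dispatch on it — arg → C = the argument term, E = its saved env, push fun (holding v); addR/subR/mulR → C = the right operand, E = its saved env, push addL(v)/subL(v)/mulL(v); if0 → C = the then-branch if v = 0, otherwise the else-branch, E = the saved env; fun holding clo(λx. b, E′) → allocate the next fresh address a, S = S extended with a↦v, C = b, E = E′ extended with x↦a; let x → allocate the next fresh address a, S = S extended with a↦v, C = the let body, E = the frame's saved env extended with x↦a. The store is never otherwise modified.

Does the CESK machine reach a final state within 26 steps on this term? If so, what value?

Answer: 9

Execution trace:
t=0: [C=((λz. ((λu. ((λq. (z - 0)) (if0 (z - 1) then z else -3))) (if0 (z - 0) then ((λp. 7) z) else (z * z)))) 9) | E=∅ | S=∅ | K=∅]
t=1: [C=(λz. ((λu. ((λq. (z - 0)) (if0 (z - 1) then z else -3))) (if0 (z - 0) then ((λp. 7) z) else (z * z)))) | E=∅ | S=∅ | K=[arg]]
t=2: [C=9 | E=∅ | S=∅ | K=[fun]]
t=3: [C=((λu. ((λq. (z - 0)) (if0 (z - 1) then z else -3))) (if0 (z - 0) then ((λp. 7) z) else (z * z))) | E={z↦0} | S={0↦9} | K=∅]
t=4: [C=(λu. ((λq. (z - 0)) (if0 (z - 1) then z else -3))) | E={z↦0} | S={0↦9} | K=[arg]]
t=5: [C=(if0 (z - 0) then ((λp. 7) z) else (z * z)) | E={z↦0} | S={0↦9} | K=[fun]]
t=6: [C=(z - 0) | E={z↦0} | S={0↦9} | K=[if0 :: fun]]
t=7: [C=z | E={z↦0} | S={0↦9} | K=[subR :: if0 :: fun]]
t=8: [C=0 | E={z↦0} | S={0↦9} | K=[subL(9) :: if0 :: fun]]
t=9: [C=(z * z) | E={z↦0} | S={0↦9} | K=[fun]]
t=10: [C=z | E={z↦0} | S={0↦9} | K=[mulR :: fun]]
t=11: [C=z | E={z↦0} | S={0↦9} | K=[mulL(9) :: fun]]
t=12: [C=((λq. (z - 0)) (if0 (z - 1) then z else -3)) | E={u↦1, z↦0} | S={0↦9, 1↦81} | K=∅]
t=13: [C=(λq. (z - 0)) | E={u↦1, z↦0} | S={0↦9, 1↦81} | K=[arg]]
t=14: [C=(if0 (z - 1) then z else -3) | E={u↦1, z↦0} | S={0↦9, 1↦81} | K=[fun]]
t=15: [C=(z - 1) | E={u↦1, z↦0} | S={0↦9, 1↦81} | K=[if0 :: fun]]
t=16: [C=z | E={u↦1, z↦0} | S={0↦9, 1↦81} | K=[subR :: if0 :: fun]]
t=17: [C=1 | E={u↦1, z↦0} | S={0↦9, 1↦81} | K=[subL(9) :: if0 :: fun]]
t=18: [C=-3 | E={u↦1, z↦0} | S={0↦9, 1↦81} | K=[fun]]
t=19: [C=(z - 0) | E={q↦2, u↦1, z↦0} | S={0↦9, 1↦81, 2↦-3} | K=∅]
t=20: [C=z | E={q↦2, u↦1, z↦0} | S={0↦9, 1↦81, 2↦-3} | K=[subR]]
t=21: [C=0 | E={q↦2, u↦1, z↦0} | S={0↦9, 1↦81, 2↦-3} | K=[subL(9)]]
→ final value 9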